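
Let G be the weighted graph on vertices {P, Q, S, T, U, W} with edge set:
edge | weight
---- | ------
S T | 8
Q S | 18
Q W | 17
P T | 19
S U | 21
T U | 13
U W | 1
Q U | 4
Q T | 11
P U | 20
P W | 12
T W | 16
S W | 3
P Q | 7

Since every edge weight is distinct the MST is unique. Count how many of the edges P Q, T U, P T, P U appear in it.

Sort edges by weight, then run Kruskal:
U W (1): add — endpoints in different components.
S W (3): add — endpoints in different components.
Q U (4): add — endpoints in different components.
P Q (7): add — endpoints in different components.
S T (8): add — endpoints in different components.
MST edge set: {U W, S W, Q U, P Q, S T}.
Of the listed edges, {P Q} are in the MST → 1.

1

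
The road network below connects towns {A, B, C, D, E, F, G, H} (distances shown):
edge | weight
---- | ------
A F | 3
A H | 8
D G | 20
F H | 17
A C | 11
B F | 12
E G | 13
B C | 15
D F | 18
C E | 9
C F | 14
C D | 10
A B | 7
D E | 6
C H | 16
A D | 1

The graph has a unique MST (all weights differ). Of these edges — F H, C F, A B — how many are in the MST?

Sort edges by weight, then run Kruskal:
A D (1): add — endpoints in different components.
A F (3): add — endpoints in different components.
D E (6): add — endpoints in different components.
A B (7): add — endpoints in different components.
A H (8): add — endpoints in different components.
C E (9): add — endpoints in different components.
C D (10): skip — C and D already connected.
A C (11): skip — A and C already connected.
B F (12): skip — B and F already connected.
E G (13): add — endpoints in different components.
MST edge set: {A D, A F, D E, A B, A H, C E, E G}.
Of the listed edges, {A B} are in the MST → 1.

1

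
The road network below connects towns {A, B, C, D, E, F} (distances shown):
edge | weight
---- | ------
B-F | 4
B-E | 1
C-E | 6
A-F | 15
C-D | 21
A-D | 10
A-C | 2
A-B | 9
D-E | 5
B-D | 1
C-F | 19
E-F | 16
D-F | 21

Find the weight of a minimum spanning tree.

14

Prim's algorithm from F:
Step 1: cheapest edge leaving the tree is B-F (4); add B.
Step 2: cheapest edge leaving the tree is B-D (1); add D.
Step 3: cheapest edge leaving the tree is B-E (1); add E.
Step 4: cheapest edge leaving the tree is C-E (6); add C.
Step 5: cheapest edge leaving the tree is A-C (2); add A.
MST edges: B-F, B-D, B-E, C-E, A-C; total weight 4+1+1+6+2 = 14.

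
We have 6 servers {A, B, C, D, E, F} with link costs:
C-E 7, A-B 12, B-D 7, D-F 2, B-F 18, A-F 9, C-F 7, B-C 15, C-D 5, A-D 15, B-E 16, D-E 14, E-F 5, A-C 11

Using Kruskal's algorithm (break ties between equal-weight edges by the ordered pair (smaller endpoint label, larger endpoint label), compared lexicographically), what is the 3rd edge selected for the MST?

Kruskal: consider edges lightest-first.
D-F (2): add — endpoints in different components.
C-D (5): add — endpoints in different components.
E-F (5): add — endpoints in different components.
B-D (7): add — endpoints in different components.
C-E (7): skip — C and E already connected.
C-F (7): skip — C and F already connected.
A-F (9): add — endpoints in different components.
The 3rd edge added is E-F.

E-F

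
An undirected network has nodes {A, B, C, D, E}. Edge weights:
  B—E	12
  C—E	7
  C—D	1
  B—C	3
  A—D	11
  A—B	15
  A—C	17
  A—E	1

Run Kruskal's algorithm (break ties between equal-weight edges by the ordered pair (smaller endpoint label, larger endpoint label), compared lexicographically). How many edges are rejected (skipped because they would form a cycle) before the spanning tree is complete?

0

Sort edges by weight, then run Kruskal:
A—E (1): add — endpoints in different components.
C—D (1): add — endpoints in different components.
B—C (3): add — endpoints in different components.
C—E (7): add — endpoints in different components.
Edges rejected before the tree was complete: 0.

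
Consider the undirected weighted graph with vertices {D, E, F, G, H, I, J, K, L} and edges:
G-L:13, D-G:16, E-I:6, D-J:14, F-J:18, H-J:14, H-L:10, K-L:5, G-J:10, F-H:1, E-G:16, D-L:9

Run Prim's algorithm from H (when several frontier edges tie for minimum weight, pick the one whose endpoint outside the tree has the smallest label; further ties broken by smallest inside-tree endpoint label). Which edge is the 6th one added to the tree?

Prim, starting at H.
Step 1: cheapest edge leaving the tree is F-H (1); add F.
Step 2: cheapest edge leaving the tree is H-L (10); add L.
Step 3: cheapest edge leaving the tree is K-L (5); add K.
Step 4: cheapest edge leaving the tree is D-L (9); add D.
Step 5: cheapest edge leaving the tree is G-L (13); add G.
Step 6: cheapest edge leaving the tree is G-J (10); add J.
Step 7: cheapest edge leaving the tree is E-G (16); add E.
Step 8: cheapest edge leaving the tree is E-I (6); add I.
The 6th edge added is G-J.

G-J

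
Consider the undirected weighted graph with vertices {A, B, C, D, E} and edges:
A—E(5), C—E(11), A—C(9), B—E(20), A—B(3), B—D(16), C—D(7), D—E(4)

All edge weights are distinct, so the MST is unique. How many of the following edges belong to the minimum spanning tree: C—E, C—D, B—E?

Kruskal: consider edges lightest-first.
A—B (3): add. Components now {A,B} {C} {D} {E}
D—E (4): add. Components now {A,B} {C} {D,E}
A—E (5): add. Components now {A,B,D,E} {C}
C—D (7): add. Components now {A,B,C,D,E}
MST edge set: {A—B, D—E, A—E, C—D}.
Of the listed edges, {C—D} are in the MST → 1.

1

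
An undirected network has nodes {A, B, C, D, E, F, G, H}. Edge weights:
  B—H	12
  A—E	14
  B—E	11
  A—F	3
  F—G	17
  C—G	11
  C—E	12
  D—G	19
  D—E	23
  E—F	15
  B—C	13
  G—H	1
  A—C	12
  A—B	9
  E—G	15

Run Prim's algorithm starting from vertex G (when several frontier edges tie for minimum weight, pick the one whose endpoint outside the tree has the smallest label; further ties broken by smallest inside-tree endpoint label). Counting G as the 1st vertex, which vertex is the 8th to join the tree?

Prim, starting at G.
Step 1: cheapest edge leaving the tree is G—H (1); add H.
Step 2: cheapest edge leaving the tree is C—G (11); add C.
Step 3: cheapest edge leaving the tree is A—C (12); add A.
Step 4: cheapest edge leaving the tree is A—F (3); add F.
Step 5: cheapest edge leaving the tree is A—B (9); add B.
Step 6: cheapest edge leaving the tree is B—E (11); add E.
Step 7: cheapest edge leaving the tree is D—G (19); add D.
Vertex order: G, H, C, A, F, B, E, D. The 8th vertex is D.

D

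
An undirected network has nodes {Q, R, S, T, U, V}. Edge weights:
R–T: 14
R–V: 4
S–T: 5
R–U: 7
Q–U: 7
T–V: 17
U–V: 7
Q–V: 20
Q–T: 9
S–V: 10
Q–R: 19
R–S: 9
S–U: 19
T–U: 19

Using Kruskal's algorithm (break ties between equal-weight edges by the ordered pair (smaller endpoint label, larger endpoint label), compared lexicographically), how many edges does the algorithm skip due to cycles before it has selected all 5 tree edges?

Kruskal: consider edges lightest-first.
R–V (4): add — endpoints in different components.
S–T (5): add — endpoints in different components.
Q–U (7): add — endpoints in different components.
R–U (7): add — endpoints in different components.
U–V (7): skip — V and U already connected.
Q–T (9): add — endpoints in different components.
Edges rejected before the tree was complete: 1.

1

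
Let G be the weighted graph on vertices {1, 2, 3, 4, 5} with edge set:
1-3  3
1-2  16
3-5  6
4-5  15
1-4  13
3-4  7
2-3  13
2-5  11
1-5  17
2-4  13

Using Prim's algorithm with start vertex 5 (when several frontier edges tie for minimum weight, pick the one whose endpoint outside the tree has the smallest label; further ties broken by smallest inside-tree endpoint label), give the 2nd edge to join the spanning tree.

Grow the tree from 5 using Prim:
Step 1: frontier [3-5 6, 2-5 11, 4-5 15, 1-5 17] → take 3-5 (6); add 3.
Step 2: frontier [1-3 3, 3-4 7, 2-3 13, 2-5 11, 4-5 15, 1-5 17] → take 1-3 (3); add 1.
Step 3: frontier [1-4 13, 1-2 16, 3-4 7, 2-3 13, 2-5 11, 4-5 15] → take 3-4 (7); add 4.
Step 4: frontier [1-2 16, 2-3 13, 2-4 13, 2-5 11] → take 2-5 (11); add 2.
The 2nd edge added is 1-3.

1-3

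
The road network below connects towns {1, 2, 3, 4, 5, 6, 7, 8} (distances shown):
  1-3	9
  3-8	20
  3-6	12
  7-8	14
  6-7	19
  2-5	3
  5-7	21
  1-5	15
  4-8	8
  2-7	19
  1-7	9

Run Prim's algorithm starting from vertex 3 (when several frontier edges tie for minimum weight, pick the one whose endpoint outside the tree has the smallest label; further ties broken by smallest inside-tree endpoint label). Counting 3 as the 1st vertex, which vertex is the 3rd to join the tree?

7

Prim's algorithm from 3:
Step 1: frontier [1-3 9, 3-6 12, 3-8 20] → take 1-3 (9); add 1.
Step 2: frontier [1-7 9, 1-5 15, 3-6 12, 3-8 20] → take 1-7 (9); add 7.
Step 3: frontier [1-5 15, 3-6 12, 3-8 20, 7-8 14, 2-7 19, 6-7 19, 5-7 21] → take 3-6 (12); add 6.
Step 4: frontier [1-5 15, 3-8 20, 7-8 14, 2-7 19, 5-7 21] → take 7-8 (14); add 8.
Step 5: frontier [1-5 15, 2-7 19, 5-7 21, 4-8 8] → take 4-8 (8); add 4.
Step 6: frontier [1-5 15, 2-7 19, 5-7 21] → take 1-5 (15); add 5.
Step 7: frontier [2-5 3, 2-7 19] → take 2-5 (3); add 2.
Vertex order: 3, 1, 7, 6, 8, 4, 5, 2. The 3rd vertex is 7.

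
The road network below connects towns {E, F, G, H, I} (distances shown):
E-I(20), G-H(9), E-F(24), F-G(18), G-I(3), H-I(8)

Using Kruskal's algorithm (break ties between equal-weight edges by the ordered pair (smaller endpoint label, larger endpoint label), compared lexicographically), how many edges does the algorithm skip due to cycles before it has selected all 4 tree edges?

Sort edges by weight, then run Kruskal:
G-I (3): add. Components now {E} {F} {G,I} {H}
H-I (8): add. Components now {E} {F} {G,H,I}
G-H (9): skip — G and H already connected.
F-G (18): add. Components now {E} {F,G,H,I}
E-I (20): add. Components now {E,F,G,H,I}
Edges rejected before the tree was complete: 1.

1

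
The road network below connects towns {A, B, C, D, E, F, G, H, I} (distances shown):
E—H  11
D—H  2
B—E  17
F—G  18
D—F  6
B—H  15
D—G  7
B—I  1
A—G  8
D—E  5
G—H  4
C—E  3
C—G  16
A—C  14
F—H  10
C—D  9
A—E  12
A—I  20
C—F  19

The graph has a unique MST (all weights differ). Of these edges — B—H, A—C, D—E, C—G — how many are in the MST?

Kruskal's algorithm — process edges by increasing weight (ties by edge label):
B—I (1): add — endpoints in different components.
D—H (2): add — endpoints in different components.
C—E (3): add — endpoints in different components.
G—H (4): add — endpoints in different components.
D—E (5): add — endpoints in different components.
D—F (6): add — endpoints in different components.
D—G (7): skip — D and G already connected.
A—G (8): add — endpoints in different components.
C—D (9): skip — C and D already connected.
F—H (10): skip — F and H already connected.
E—H (11): skip — E and H already connected.
A—E (12): skip — A and E already connected.
A—C (14): skip — A and C already connected.
B—H (15): add — endpoints in different components.
MST edge set: {B—I, D—H, C—E, G—H, D—E, D—F, A—G, B—H}.
Of the listed edges, {B—H, D—E} are in the MST → 2.

2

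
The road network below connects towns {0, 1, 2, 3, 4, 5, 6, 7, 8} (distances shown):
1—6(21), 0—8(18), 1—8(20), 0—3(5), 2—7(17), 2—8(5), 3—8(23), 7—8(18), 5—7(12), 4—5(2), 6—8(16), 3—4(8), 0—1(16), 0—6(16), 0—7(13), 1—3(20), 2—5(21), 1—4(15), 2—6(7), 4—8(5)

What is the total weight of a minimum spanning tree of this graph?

Kruskal: consider edges lightest-first.
4—5 (2): add — endpoints in different components.
0—3 (5): add — endpoints in different components.
2—8 (5): add — endpoints in different components.
4—8 (5): add — endpoints in different components.
2—6 (7): add — endpoints in different components.
3—4 (8): add — endpoints in different components.
5—7 (12): add — endpoints in different components.
0—7 (13): skip — 0 and 7 already connected.
1—4 (15): add — endpoints in different components.
MST edges: 4—5, 0—3, 2—8, 4—8, 2—6, 3—4, 5—7, 1—4; total weight 2+5+5+5+7+8+12+15 = 59.

59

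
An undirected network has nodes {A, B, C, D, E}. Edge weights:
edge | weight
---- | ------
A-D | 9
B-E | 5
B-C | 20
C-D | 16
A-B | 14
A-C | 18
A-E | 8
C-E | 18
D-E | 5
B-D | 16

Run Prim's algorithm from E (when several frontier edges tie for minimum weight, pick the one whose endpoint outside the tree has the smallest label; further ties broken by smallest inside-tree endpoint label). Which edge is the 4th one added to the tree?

C-D

Prim, starting at E.
Step 1: frontier [B-E 5, D-E 5, A-E 8, C-E 18] → take B-E (5); add B.
Step 2: frontier [A-B 14, B-D 16, B-C 20, D-E 5, A-E 8, C-E 18] → take D-E (5); add D.
Step 3: frontier [A-B 14, B-C 20, A-D 9, C-D 16, A-E 8, C-E 18] → take A-E (8); add A.
Step 4: frontier [A-C 18, B-C 20, C-D 16, C-E 18] → take C-D (16); add C.
The 4th edge added is C-D.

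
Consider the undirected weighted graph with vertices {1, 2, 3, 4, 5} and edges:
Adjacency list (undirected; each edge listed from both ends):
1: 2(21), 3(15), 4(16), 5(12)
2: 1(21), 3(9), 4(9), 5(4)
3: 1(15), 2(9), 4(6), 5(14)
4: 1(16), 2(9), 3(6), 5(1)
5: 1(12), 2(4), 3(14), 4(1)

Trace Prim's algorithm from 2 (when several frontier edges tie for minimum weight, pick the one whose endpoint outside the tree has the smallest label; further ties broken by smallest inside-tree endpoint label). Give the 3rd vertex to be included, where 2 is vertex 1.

4

Prim's algorithm from 2:
Step 1: cheapest edge leaving the tree is 2—5 (4); add 5.
Step 2: cheapest edge leaving the tree is 4—5 (1); add 4.
Step 3: cheapest edge leaving the tree is 3—4 (6); add 3.
Step 4: cheapest edge leaving the tree is 1—5 (12); add 1.
Vertex order: 2, 5, 4, 3, 1. The 3rd vertex is 4.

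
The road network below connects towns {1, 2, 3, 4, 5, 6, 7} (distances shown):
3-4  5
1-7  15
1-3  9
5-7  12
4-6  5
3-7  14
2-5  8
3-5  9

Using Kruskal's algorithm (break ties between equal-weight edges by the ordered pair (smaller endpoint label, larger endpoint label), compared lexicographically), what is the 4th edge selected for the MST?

Sort edges by weight, then run Kruskal:
3-4 (5): add. Components now {1} {2} {3,4} {5} {6} {7}
4-6 (5): add. Components now {1} {2} {3,4,6} {5} {7}
2-5 (8): add. Components now {1} {2,5} {3,4,6} {7}
1-3 (9): add. Components now {1,3,4,6} {2,5} {7}
3-5 (9): add. Components now {1,2,3,4,5,6} {7}
5-7 (12): add. Components now {1,2,3,4,5,6,7}
The 4th edge added is 1-3.

1-3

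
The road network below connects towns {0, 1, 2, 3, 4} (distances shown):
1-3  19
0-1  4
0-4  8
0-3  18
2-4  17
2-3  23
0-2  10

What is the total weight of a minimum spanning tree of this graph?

40

Kruskal's algorithm — process edges by increasing weight (ties by edge label):
0-1 (4): add — endpoints in different components.
0-4 (8): add — endpoints in different components.
0-2 (10): add — endpoints in different components.
2-4 (17): skip — 2 and 4 already connected.
0-3 (18): add — endpoints in different components.
MST edges: 0-1, 0-4, 0-2, 0-3; total weight 4+8+10+18 = 40.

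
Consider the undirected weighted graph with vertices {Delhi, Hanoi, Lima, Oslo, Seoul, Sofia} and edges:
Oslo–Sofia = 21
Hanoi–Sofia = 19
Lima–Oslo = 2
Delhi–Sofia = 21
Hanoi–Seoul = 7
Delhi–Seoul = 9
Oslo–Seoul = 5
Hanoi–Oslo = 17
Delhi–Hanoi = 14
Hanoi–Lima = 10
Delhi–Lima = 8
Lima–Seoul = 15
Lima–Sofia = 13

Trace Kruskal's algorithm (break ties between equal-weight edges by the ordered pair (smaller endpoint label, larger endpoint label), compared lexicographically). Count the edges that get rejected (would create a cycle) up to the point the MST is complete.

Sort edges by weight, then run Kruskal:
Lima–Oslo (2): add — endpoints in different components.
Oslo–Seoul (5): add — endpoints in different components.
Hanoi–Seoul (7): add — endpoints in different components.
Delhi–Lima (8): add — endpoints in different components.
Delhi–Seoul (9): skip — Seoul and Delhi already connected.
Hanoi–Lima (10): skip — Hanoi and Lima already connected.
Lima–Sofia (13): add — endpoints in different components.
Edges rejected before the tree was complete: 2.

2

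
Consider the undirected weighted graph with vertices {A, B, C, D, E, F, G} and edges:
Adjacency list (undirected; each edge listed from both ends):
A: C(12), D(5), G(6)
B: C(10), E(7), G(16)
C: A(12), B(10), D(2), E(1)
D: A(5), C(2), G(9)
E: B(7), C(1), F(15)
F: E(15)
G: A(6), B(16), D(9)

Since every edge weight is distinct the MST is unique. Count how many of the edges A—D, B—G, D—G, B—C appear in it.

1

Sort edges by weight, then run Kruskal:
C—E (1): add. Components now {A} {B} {C,E} {D} {F} {G}
C—D (2): add. Components now {A} {B} {C,D,E} {F} {G}
A—D (5): add. Components now {A,C,D,E} {B} {F} {G}
A—G (6): add. Components now {A,C,D,E,G} {B} {F}
B—E (7): add. Components now {A,B,C,D,E,G} {F}
D—G (9): skip — D and G already connected.
B—C (10): skip — B and C already connected.
A—C (12): skip — A and C already connected.
E—F (15): add. Components now {A,B,C,D,E,F,G}
MST edge set: {C—E, C—D, A—D, A—G, B—E, E—F}.
Of the listed edges, {A—D} are in the MST → 1.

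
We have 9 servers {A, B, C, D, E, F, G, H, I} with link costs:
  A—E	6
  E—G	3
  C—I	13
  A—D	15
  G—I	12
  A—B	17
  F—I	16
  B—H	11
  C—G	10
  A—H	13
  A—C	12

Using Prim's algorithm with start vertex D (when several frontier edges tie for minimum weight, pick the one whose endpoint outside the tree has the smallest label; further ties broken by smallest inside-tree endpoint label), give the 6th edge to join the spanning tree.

A-H

Grow the tree from D using Prim:
Step 1: cheapest edge leaving the tree is A—D (15); add A.
Step 2: cheapest edge leaving the tree is A—E (6); add E.
Step 3: cheapest edge leaving the tree is E—G (3); add G.
Step 4: cheapest edge leaving the tree is C—G (10); add C.
Step 5: cheapest edge leaving the tree is G—I (12); add I.
Step 6: cheapest edge leaving the tree is A—H (13); add H.
Step 7: cheapest edge leaving the tree is B—H (11); add B.
Step 8: cheapest edge leaving the tree is F—I (16); add F.
The 6th edge added is A—H.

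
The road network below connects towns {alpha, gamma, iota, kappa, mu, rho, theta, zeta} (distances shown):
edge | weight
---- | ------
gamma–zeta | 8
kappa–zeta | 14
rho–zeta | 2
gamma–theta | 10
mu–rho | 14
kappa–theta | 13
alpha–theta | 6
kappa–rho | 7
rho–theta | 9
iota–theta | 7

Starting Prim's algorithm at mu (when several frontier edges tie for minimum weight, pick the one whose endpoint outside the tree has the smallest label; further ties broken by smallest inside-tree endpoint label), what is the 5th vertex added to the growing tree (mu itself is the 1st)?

Grow the tree from mu using Prim:
Step 1: cheapest edge leaving the tree is mu–rho (14); add rho.
Step 2: cheapest edge leaving the tree is rho–zeta (2); add zeta.
Step 3: cheapest edge leaving the tree is kappa–rho (7); add kappa.
Step 4: cheapest edge leaving the tree is gamma–zeta (8); add gamma.
Step 5: cheapest edge leaving the tree is rho–theta (9); add theta.
Step 6: cheapest edge leaving the tree is alpha–theta (6); add alpha.
Step 7: cheapest edge leaving the tree is iota–theta (7); add iota.
Vertex order: mu, rho, zeta, kappa, gamma, theta, alpha, iota. The 5th vertex is gamma.

gamma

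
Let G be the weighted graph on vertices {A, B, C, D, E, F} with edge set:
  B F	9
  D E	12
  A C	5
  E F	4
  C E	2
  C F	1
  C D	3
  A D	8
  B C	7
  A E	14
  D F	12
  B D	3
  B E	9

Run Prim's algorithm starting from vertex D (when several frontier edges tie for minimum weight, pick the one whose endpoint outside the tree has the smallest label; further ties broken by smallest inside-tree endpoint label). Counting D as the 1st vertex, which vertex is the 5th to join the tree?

Prim, starting at D.
Step 1: cheapest edge leaving the tree is B D (3); add B.
Step 2: cheapest edge leaving the tree is C D (3); add C.
Step 3: cheapest edge leaving the tree is C F (1); add F.
Step 4: cheapest edge leaving the tree is C E (2); add E.
Step 5: cheapest edge leaving the tree is A C (5); add A.
Vertex order: D, B, C, F, E, A. The 5th vertex is E.

E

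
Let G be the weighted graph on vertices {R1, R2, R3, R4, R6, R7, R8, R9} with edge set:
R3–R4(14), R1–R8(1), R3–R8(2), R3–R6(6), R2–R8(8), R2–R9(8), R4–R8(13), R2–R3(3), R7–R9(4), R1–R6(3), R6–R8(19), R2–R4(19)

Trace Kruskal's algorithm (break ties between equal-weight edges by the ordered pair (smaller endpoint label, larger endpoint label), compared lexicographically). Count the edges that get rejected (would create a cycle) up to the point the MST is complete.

2

Sort edges by weight, then run Kruskal:
R1–R8 (1): add — endpoints in different components.
R3–R8 (2): add — endpoints in different components.
R1–R6 (3): add — endpoints in different components.
R2–R3 (3): add — endpoints in different components.
R7–R9 (4): add — endpoints in different components.
R3–R6 (6): skip — R3 and R6 already connected.
R2–R8 (8): skip — R2 and R8 already connected.
R2–R9 (8): add — endpoints in different components.
R4–R8 (13): add — endpoints in different components.
Edges rejected before the tree was complete: 2.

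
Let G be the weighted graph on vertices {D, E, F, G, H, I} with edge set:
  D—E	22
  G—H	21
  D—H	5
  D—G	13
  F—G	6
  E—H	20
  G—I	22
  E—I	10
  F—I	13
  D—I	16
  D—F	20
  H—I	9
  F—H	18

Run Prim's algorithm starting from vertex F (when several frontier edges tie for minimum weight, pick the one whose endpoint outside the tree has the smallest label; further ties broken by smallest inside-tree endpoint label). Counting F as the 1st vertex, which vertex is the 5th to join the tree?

I

Grow the tree from F using Prim:
Step 1: cheapest edge leaving the tree is F—G (6); add G.
Step 2: cheapest edge leaving the tree is D—G (13); add D.
Step 3: cheapest edge leaving the tree is D—H (5); add H.
Step 4: cheapest edge leaving the tree is H—I (9); add I.
Step 5: cheapest edge leaving the tree is E—I (10); add E.
Vertex order: F, G, D, H, I, E. The 5th vertex is I.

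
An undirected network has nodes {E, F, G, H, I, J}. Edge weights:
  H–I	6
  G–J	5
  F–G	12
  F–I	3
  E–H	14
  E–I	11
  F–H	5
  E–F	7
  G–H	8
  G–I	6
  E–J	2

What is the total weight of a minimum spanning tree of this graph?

Prim's algorithm from I:
Step 1: cheapest edge leaving the tree is F–I (3); add F.
Step 2: cheapest edge leaving the tree is F–H (5); add H.
Step 3: cheapest edge leaving the tree is G–I (6); add G.
Step 4: cheapest edge leaving the tree is G–J (5); add J.
Step 5: cheapest edge leaving the tree is E–J (2); add E.
MST edges: F–I, F–H, G–I, G–J, E–J; total weight 3+5+6+5+2 = 21.

21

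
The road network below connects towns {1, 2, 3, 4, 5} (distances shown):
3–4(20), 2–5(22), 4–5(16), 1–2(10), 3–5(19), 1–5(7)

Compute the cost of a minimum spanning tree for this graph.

52

Grow the tree from 2 using Prim:
Step 1: frontier [1–2 10, 2–5 22] → take 1–2 (10); add 1.
Step 2: frontier [1–5 7, 2–5 22] → take 1–5 (7); add 5.
Step 3: frontier [4–5 16, 3–5 19] → take 4–5 (16); add 4.
Step 4: frontier [3–4 20, 3–5 19] → take 3–5 (19); add 3.
MST edges: 1–2, 1–5, 4–5, 3–5; total weight 10+7+16+19 = 52.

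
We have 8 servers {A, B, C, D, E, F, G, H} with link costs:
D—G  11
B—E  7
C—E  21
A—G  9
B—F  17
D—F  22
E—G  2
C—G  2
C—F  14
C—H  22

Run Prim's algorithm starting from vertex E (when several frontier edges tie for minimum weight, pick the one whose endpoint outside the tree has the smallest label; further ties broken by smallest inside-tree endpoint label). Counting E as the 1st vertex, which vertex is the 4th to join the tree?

B

Grow the tree from E using Prim:
Step 1: frontier [E—G 2, B—E 7, C—E 21] → take E—G (2); add G.
Step 2: frontier [B—E 7, C—E 21, C—G 2, A—G 9, D—G 11] → take C—G (2); add C.
Step 3: frontier [C—F 14, C—H 22, B—E 7, A—G 9, D—G 11] → take B—E (7); add B.
Step 4: frontier [B—F 17, C—F 14, C—H 22, A—G 9, D—G 11] → take A—G (9); add A.
Step 5: frontier [B—F 17, C—F 14, C—H 22, D—G 11] → take D—G (11); add D.
Step 6: frontier [B—F 17, C—F 14, C—H 22, D—F 22] → take C—F (14); add F.
Step 7: frontier [C—H 22] → take C—H (22); add H.
Vertex order: E, G, C, B, A, D, F, H. The 4th vertex is B.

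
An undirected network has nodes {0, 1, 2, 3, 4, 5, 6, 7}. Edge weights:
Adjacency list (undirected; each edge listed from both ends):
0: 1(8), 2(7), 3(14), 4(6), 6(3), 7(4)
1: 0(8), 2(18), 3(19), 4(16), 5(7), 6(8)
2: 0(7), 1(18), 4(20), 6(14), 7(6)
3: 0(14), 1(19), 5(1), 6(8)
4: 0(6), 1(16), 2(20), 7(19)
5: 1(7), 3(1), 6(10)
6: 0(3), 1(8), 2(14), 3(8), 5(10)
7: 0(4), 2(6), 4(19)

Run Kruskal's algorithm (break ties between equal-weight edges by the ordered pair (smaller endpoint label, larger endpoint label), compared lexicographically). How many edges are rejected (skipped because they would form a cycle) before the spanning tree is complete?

Kruskal: consider edges lightest-first.
3—5 (1): add — endpoints in different components.
0—6 (3): add — endpoints in different components.
0—7 (4): add — endpoints in different components.
0—4 (6): add — endpoints in different components.
2—7 (6): add — endpoints in different components.
0—2 (7): skip — 0 and 2 already connected.
1—5 (7): add — endpoints in different components.
0—1 (8): add — endpoints in different components.
Edges rejected before the tree was complete: 1.

1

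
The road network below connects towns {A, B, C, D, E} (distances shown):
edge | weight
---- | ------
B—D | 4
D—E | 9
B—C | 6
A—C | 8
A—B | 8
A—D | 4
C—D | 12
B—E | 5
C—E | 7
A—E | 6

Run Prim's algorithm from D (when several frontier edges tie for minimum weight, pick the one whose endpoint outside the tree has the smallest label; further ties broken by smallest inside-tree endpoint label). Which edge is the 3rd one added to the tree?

B-E

Prim, starting at D.
Step 1: cheapest edge leaving the tree is A—D (4); add A.
Step 2: cheapest edge leaving the tree is B—D (4); add B.
Step 3: cheapest edge leaving the tree is B—E (5); add E.
Step 4: cheapest edge leaving the tree is B—C (6); add C.
The 3rd edge added is B—E.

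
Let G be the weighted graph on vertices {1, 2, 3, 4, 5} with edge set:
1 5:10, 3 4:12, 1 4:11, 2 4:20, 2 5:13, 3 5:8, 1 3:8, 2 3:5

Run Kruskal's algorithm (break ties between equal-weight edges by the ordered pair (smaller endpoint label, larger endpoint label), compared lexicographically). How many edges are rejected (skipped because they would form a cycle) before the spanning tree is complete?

1

Kruskal: consider edges lightest-first.
2 3 (5): add. Components now {1} {2,3} {4} {5}
1 3 (8): add. Components now {1,2,3} {4} {5}
3 5 (8): add. Components now {1,2,3,5} {4}
1 5 (10): skip — 1 and 5 already connected.
1 4 (11): add. Components now {1,2,3,4,5}
Edges rejected before the tree was complete: 1.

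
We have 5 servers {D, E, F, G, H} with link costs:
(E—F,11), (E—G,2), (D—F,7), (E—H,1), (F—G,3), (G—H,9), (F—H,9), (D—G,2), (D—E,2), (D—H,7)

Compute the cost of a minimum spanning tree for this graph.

8

Kruskal's algorithm — process edges by increasing weight (ties by edge label):
E—H (1): add — endpoints in different components.
D—E (2): add — endpoints in different components.
D—G (2): add — endpoints in different components.
E—G (2): skip — E and G already connected.
F—G (3): add — endpoints in different components.
MST edges: E—H, D—E, D—G, F—G; total weight 1+2+2+3 = 8.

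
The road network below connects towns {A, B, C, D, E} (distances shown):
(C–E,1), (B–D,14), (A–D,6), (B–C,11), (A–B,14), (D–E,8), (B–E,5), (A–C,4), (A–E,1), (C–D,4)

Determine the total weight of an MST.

11

Prim, starting at E.
Step 1: frontier [A–E 1, C–E 1, B–E 5, D–E 8] → take A–E (1); add A.
Step 2: frontier [A–C 4, A–D 6, A–B 14, C–E 1, B–E 5, D–E 8] → take C–E (1); add C.
Step 3: frontier [A–D 6, A–B 14, C–D 4, B–C 11, B–E 5, D–E 8] → take C–D (4); add D.
Step 4: frontier [A–B 14, B–C 11, B–D 14, B–E 5] → take B–E (5); add B.
MST edges: A–E, C–E, C–D, B–E; total weight 1+1+4+5 = 11.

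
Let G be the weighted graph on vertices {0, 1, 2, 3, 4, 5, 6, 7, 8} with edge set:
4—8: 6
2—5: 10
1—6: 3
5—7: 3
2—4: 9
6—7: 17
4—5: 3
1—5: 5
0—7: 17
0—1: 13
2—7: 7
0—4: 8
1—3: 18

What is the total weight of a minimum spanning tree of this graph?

53

Kruskal's algorithm — process edges by increasing weight (ties by edge label):
1—6 (3): add — endpoints in different components.
4—5 (3): add — endpoints in different components.
5—7 (3): add — endpoints in different components.
1—5 (5): add — endpoints in different components.
4—8 (6): add — endpoints in different components.
2—7 (7): add — endpoints in different components.
0—4 (8): add — endpoints in different components.
2—4 (9): skip — 2 and 4 already connected.
2—5 (10): skip — 2 and 5 already connected.
0—1 (13): skip — 0 and 1 already connected.
0—7 (17): skip — 0 and 7 already connected.
6—7 (17): skip — 6 and 7 already connected.
1—3 (18): add — endpoints in different components.
MST edges: 1—6, 4—5, 5—7, 1—5, 4—8, 2—7, 0—4, 1—3; total weight 3+3+3+5+6+7+8+18 = 53.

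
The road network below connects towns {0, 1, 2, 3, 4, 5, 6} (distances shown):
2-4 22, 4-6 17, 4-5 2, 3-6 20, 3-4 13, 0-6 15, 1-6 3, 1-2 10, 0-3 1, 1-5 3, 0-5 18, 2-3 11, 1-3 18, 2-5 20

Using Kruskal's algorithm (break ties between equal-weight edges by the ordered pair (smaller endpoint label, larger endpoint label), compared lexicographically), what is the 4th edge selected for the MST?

1-6

Kruskal: consider edges lightest-first.
0-3 (1): add — endpoints in different components.
4-5 (2): add — endpoints in different components.
1-5 (3): add — endpoints in different components.
1-6 (3): add — endpoints in different components.
1-2 (10): add — endpoints in different components.
2-3 (11): add — endpoints in different components.
The 4th edge added is 1-6.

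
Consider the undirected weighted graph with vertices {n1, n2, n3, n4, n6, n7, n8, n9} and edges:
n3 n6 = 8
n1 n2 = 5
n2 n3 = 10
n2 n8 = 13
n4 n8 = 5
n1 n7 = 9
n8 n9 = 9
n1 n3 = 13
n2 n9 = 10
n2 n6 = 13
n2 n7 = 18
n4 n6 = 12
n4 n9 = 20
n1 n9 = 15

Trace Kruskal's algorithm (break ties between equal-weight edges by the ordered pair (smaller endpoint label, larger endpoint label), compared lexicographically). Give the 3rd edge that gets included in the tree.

n3-n6

Kruskal: consider edges lightest-first.
n1 n2 (5): add — endpoints in different components.
n4 n8 (5): add — endpoints in different components.
n3 n6 (8): add — endpoints in different components.
n1 n7 (9): add — endpoints in different components.
n8 n9 (9): add — endpoints in different components.
n2 n3 (10): add — endpoints in different components.
n2 n9 (10): add — endpoints in different components.
The 3rd edge added is n3 n6.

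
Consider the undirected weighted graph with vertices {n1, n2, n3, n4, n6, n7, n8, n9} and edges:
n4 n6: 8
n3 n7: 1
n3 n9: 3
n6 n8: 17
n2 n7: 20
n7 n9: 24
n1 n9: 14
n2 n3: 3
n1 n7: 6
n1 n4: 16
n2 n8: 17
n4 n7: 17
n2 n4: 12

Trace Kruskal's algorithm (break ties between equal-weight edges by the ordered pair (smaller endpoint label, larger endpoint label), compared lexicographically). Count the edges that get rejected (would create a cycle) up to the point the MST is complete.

Kruskal's algorithm — process edges by increasing weight (ties by edge label):
n3 n7 (1): add — endpoints in different components.
n2 n3 (3): add — endpoints in different components.
n3 n9 (3): add — endpoints in different components.
n1 n7 (6): add — endpoints in different components.
n4 n6 (8): add — endpoints in different components.
n2 n4 (12): add — endpoints in different components.
n1 n9 (14): skip — n9 and n1 already connected.
n1 n4 (16): skip — n4 and n1 already connected.
n2 n8 (17): add — endpoints in different components.
Edges rejected before the tree was complete: 2.

2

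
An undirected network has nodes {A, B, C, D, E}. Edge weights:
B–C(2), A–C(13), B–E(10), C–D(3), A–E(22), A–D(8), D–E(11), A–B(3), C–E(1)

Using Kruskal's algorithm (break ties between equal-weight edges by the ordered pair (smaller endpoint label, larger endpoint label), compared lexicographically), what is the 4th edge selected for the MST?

Sort edges by weight, then run Kruskal:
C–E (1): add — endpoints in different components.
B–C (2): add — endpoints in different components.
A–B (3): add — endpoints in different components.
C–D (3): add — endpoints in different components.
The 4th edge added is C–D.

C-D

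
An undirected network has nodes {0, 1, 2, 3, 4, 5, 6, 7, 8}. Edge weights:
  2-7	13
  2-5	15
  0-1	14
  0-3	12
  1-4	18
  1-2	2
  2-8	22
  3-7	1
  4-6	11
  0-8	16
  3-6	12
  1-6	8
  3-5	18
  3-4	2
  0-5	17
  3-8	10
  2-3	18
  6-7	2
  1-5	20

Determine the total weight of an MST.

52

Sort edges by weight, then run Kruskal:
3-7 (1): add — endpoints in different components.
1-2 (2): add — endpoints in different components.
3-4 (2): add — endpoints in different components.
6-7 (2): add — endpoints in different components.
1-6 (8): add — endpoints in different components.
3-8 (10): add — endpoints in different components.
4-6 (11): skip — 4 and 6 already connected.
0-3 (12): add — endpoints in different components.
3-6 (12): skip — 3 and 6 already connected.
2-7 (13): skip — 2 and 7 already connected.
0-1 (14): skip — 0 and 1 already connected.
2-5 (15): add — endpoints in different components.
MST edges: 3-7, 1-2, 3-4, 6-7, 1-6, 3-8, 0-3, 2-5; total weight 1+2+2+2+8+10+12+15 = 52.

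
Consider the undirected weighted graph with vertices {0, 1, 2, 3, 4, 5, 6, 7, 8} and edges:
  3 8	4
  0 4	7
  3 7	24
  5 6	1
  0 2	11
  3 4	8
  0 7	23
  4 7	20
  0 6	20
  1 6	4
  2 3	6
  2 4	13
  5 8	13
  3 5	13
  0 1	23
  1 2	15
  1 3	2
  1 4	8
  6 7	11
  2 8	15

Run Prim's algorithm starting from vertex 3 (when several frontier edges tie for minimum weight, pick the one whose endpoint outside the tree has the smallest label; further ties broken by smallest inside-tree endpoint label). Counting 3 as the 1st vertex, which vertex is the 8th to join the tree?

Prim, starting at 3.
Step 1: cheapest edge leaving the tree is 1 3 (2); add 1.
Step 2: cheapest edge leaving the tree is 1 6 (4); add 6.
Step 3: cheapest edge leaving the tree is 5 6 (1); add 5.
Step 4: cheapest edge leaving the tree is 3 8 (4); add 8.
Step 5: cheapest edge leaving the tree is 2 3 (6); add 2.
Step 6: cheapest edge leaving the tree is 1 4 (8); add 4.
Step 7: cheapest edge leaving the tree is 0 4 (7); add 0.
Step 8: cheapest edge leaving the tree is 6 7 (11); add 7.
Vertex order: 3, 1, 6, 5, 8, 2, 4, 0, 7. The 8th vertex is 0.

0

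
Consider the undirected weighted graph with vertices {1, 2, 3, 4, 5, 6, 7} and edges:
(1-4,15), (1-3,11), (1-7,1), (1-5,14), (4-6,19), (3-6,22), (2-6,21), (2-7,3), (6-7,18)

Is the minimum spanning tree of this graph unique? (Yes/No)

Yes

Kruskal: consider edges lightest-first.
1-7 (1): add. Components now {1,7} {2} {3} {4} {5} {6}
2-7 (3): add. Components now {1,2,7} {3} {4} {5} {6}
1-3 (11): add. Components now {1,2,3,7} {4} {5} {6}
1-5 (14): add. Components now {1,2,3,5,7} {4} {6}
1-4 (15): add. Components now {1,2,3,4,5,7} {6}
6-7 (18): add. Components now {1,2,3,4,5,6,7}
Every non-tree edge has weight strictly greater than the heaviest edge on the tree path between its endpoints, so the MST is unique.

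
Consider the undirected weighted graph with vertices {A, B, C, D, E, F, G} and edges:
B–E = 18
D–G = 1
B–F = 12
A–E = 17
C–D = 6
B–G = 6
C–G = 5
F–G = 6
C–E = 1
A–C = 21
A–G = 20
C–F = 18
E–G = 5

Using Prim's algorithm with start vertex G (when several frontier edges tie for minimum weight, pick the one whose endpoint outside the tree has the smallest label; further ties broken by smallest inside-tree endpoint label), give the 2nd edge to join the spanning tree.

C-G

Grow the tree from G using Prim:
Step 1: frontier [D–G 1, C–G 5, E–G 5, B–G 6, F–G 6, A–G 20] → take D–G (1); add D.
Step 2: frontier [C–D 6, C–G 5, E–G 5, B–G 6, F–G 6, A–G 20] → take C–G (5); add C.
Step 3: frontier [C–E 1, C–F 18, A–C 21, E–G 5, B–G 6, F–G 6, A–G 20] → take C–E (1); add E.
Step 4: frontier [C–F 18, A–C 21, A–E 17, B–E 18, B–G 6, F–G 6, A–G 20] → take B–G (6); add B.
Step 5: frontier [B–F 12, C–F 18, A–C 21, A–E 17, F–G 6, A–G 20] → take F–G (6); add F.
Step 6: frontier [A–C 21, A–E 17, A–G 20] → take A–E (17); add A.
The 2nd edge added is C–G.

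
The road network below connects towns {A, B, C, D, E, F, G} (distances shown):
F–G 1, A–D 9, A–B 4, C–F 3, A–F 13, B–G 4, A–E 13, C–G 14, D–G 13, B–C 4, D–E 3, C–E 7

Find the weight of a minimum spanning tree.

Prim, starting at B.
Step 1: frontier [A–B 4, B–C 4, B–G 4] → take A–B (4); add A.
Step 2: frontier [A–D 9, A–E 13, A–F 13, B–C 4, B–G 4] → take B–C (4); add C.
Step 3: frontier [A–D 9, A–E 13, A–F 13, B–G 4, C–F 3, C–E 7, C–G 14] → take C–F (3); add F.
Step 4: frontier [A–D 9, A–E 13, B–G 4, C–E 7, C–G 14, F–G 1] → take F–G (1); add G.
Step 5: frontier [A–D 9, A–E 13, C–E 7, D–G 13] → take C–E (7); add E.
Step 6: frontier [A–D 9, D–E 3, D–G 13] → take D–E (3); add D.
MST edges: A–B, B–C, C–F, F–G, C–E, D–E; total weight 4+4+3+1+7+3 = 22.

22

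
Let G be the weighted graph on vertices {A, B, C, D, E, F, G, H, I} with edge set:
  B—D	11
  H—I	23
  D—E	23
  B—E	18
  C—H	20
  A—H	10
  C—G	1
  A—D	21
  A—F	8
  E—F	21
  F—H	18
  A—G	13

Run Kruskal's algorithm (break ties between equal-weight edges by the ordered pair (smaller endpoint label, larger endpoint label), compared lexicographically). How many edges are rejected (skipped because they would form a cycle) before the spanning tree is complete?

4

Sort edges by weight, then run Kruskal:
C—G (1): add — endpoints in different components.
A—F (8): add — endpoints in different components.
A—H (10): add — endpoints in different components.
B—D (11): add — endpoints in different components.
A—G (13): add — endpoints in different components.
B—E (18): add — endpoints in different components.
F—H (18): skip — F and H already connected.
C—H (20): skip — C and H already connected.
A—D (21): add — endpoints in different components.
E—F (21): skip — E and F already connected.
D—E (23): skip — D and E already connected.
H—I (23): add — endpoints in different components.
Edges rejected before the tree was complete: 4.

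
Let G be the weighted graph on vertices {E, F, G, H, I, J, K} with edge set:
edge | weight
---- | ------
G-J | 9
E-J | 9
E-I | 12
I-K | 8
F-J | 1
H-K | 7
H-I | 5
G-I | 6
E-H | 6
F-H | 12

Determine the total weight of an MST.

34

Grow the tree from K using Prim:
Step 1: cheapest edge leaving the tree is H-K (7); add H.
Step 2: cheapest edge leaving the tree is H-I (5); add I.
Step 3: cheapest edge leaving the tree is E-H (6); add E.
Step 4: cheapest edge leaving the tree is G-I (6); add G.
Step 5: cheapest edge leaving the tree is E-J (9); add J.
Step 6: cheapest edge leaving the tree is F-J (1); add F.
MST edges: H-K, H-I, E-H, G-I, E-J, F-J; total weight 7+5+6+6+9+1 = 34.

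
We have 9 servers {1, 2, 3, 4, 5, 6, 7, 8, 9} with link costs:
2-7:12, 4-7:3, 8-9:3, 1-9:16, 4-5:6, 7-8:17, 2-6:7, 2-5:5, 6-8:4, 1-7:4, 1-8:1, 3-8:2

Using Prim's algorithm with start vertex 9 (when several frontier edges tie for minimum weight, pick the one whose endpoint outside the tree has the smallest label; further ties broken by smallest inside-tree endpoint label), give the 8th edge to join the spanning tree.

Grow the tree from 9 using Prim:
Step 1: frontier [8-9 3, 1-9 16] → take 8-9 (3); add 8.
Step 2: frontier [1-8 1, 3-8 2, 6-8 4, 7-8 17, 1-9 16] → take 1-8 (1); add 1.
Step 3: frontier [1-7 4, 3-8 2, 6-8 4, 7-8 17] → take 3-8 (2); add 3.
Step 4: frontier [1-7 4, 6-8 4, 7-8 17] → take 6-8 (4); add 6.
Step 5: frontier [1-7 4, 2-6 7, 7-8 17] → take 1-7 (4); add 7.
Step 6: frontier [2-6 7, 4-7 3, 2-7 12] → take 4-7 (3); add 4.
Step 7: frontier [4-5 6, 2-6 7, 2-7 12] → take 4-5 (6); add 5.
Step 8: frontier [2-5 5, 2-6 7, 2-7 12] → take 2-5 (5); add 2.
The 8th edge added is 2-5.

2-5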